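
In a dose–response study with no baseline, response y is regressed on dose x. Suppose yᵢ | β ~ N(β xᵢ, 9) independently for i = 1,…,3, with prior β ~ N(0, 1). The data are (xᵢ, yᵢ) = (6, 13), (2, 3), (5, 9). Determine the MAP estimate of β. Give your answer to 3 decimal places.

β̂_MAP = 1.743

log p(β | y) = −Σ(yᵢ − βxᵢ)²/(2·9) − β²/(2·1) + const.
Setting the derivative to zero: Σxᵢ(yᵢ − βxᵢ)/9 − β/1 = 0, so β = Σxᵢyᵢ / (Σxᵢ² + σ²/τ²).
Σxᵢyᵢ = 6·13 + 2·3 + 5·9 = 129; Σxᵢ² = 65; σ²/τ² = 9.
β̂_MAP = 129 / (65 + 9) = 129/74 ≈ 1.743.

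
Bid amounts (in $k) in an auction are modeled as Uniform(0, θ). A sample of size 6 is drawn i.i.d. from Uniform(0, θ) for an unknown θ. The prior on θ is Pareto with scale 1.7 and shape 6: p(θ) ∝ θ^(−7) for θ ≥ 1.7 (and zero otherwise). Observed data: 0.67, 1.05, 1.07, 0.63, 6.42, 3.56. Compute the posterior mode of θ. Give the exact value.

θ̂_MAP = 6.42

The Uniform(0, θ) likelihood is θ^(−n) for θ ≥ max(xᵢ), zero otherwise. Here max(xᵢ) = 6.42.
Posterior ∝ θ^(−7) · θ^(−6) = θ^(−13) on θ ≥ max(1.7, 6.42) = 6.42.
This density is strictly decreasing in θ, so the posterior mode lies at the lower boundary of the support.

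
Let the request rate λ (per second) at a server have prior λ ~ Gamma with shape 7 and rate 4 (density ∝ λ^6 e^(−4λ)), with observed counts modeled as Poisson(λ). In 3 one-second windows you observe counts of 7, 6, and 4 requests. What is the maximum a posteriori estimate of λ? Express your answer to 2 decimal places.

λ̂_MAP = 3.29

Σxᵢ = 7+6+4 = 17, with n = 3.
Posterior ∝ λ^6e^(−4λ) · λ^17e^(−3λ) = λ^23e^(−7λ), i.e. Gamma(shape=24, rate=7).
The mode of a Gamma(a, b) with a ≥ 1 (shape–rate) is (a−1)/b = 23/7 ≈ 3.29.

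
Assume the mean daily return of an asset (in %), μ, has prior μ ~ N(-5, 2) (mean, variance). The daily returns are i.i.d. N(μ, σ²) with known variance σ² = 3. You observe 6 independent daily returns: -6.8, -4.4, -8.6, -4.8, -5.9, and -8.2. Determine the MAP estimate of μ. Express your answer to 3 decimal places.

n = 6; x̄ = ((-6.8) + (-4.4) + (-8.6) + (-4.8) + (-5.9) + (-8.2))/6 = -38.7/6 = -6.45.
For a Normal prior and Normal likelihood with known variance, the posterior is Normal; its mode equals its mean, the precision-weighted average.
Prior precision 1/σ₀² = 1/2 = 0.5; data precision n/σ² = 6/3 = 2.
μ̂ = (0.5·(-5) + 2·(-6.45)) / (0.5 + 2) = (-15.4)/2.5 = -6.160.

μ̂_MAP = -6.160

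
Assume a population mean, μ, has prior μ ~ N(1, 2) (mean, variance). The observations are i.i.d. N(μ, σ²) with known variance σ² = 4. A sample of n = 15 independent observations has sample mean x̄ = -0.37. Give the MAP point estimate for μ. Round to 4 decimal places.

n = 15, x̄ = -0.37.
For a Normal prior and Normal likelihood with known variance, the posterior is Normal; its mode equals its mean, the precision-weighted average.
Prior precision 1/σ₀² = 1/2 = 0.5; data precision n/σ² = 15/4 = 3.75.
μ̂ = (0.5·1 + 3.75·(-0.37)) / (0.5 + 3.75) = (-0.8875)/4.25 = -71/340 ≈ -0.2088.

μ̂_MAP = -0.2088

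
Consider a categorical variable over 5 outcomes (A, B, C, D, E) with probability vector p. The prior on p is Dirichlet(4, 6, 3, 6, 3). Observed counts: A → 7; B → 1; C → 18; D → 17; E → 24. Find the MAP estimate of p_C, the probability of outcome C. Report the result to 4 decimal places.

The posterior is Dirichlet(αᵢ + nᵢ) = Dirichlet(11, 7, 21, 23, 27).
For a Dirichlet(a₁,…,a_K) with all aᵢ > 1, the mode has j-th component (aⱼ − 1)/(Σaᵢ − K).
Here Σaᵢ = 89 and K = 5, so p_C = (21 − 1)/(89 − 5) = 20/84 ≈ 0.2381.

MAP estimate of p_C = 0.2381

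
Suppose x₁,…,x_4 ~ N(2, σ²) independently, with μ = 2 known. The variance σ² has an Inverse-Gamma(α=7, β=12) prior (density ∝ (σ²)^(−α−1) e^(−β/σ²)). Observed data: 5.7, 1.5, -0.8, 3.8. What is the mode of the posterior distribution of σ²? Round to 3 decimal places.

Sum of squared deviations about the known mean: SS = (5.7−2)² + (1.5−2)² + (-0.8−2)² + (3.8−2)² = 25.02.
The Normal likelihood contributes (σ²)^(−n/2) exp(−SS/(2σ²)), so the posterior is Inverse-Gamma(α + n/2, β + SS/2) = Inverse-Gamma(9, 24.51).
The mode of Inverse-Gamma(a, b) is b/(a+1) = 24.51/10 ≈ 2.451.

σ̂²_MAP = 2.451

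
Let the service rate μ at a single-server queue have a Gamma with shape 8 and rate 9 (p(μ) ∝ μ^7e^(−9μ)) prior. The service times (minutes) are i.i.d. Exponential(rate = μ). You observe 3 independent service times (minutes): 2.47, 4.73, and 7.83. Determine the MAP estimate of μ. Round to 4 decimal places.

The Exponential(rate=μ) likelihood is ∝ μ^n e^(−μΣtᵢ). Here n = 3 and Σtᵢ = 2.47 + 4.73 + 7.83 = 15.03.
Posterior ∝ μ^7e^(−9μ) · μ^3e^(−15.03μ) = μ^10e^(−24.03μ), i.e. Gamma(11, 24.03).
Mode = (a−1)/b = 10/24.03 ≈ 0.4161.

μ̂_MAP = 0.4161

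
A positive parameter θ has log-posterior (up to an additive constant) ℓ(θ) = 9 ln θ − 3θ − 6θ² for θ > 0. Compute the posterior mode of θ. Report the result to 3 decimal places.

ℓ'(θ) = 9/θ − 3 − 12θ. Setting this to zero and multiplying by θ: 12θ² + 3θ − 9 = 0.
θ = (−3 + √(3² + 4·12·9)) / (2·12) = (−3 + √441) / 24 = (−3 + 21)/24 = 3/4.
ℓ''(θ) = −9/θ² − 12 < 0, confirming a maximum.

θ̂_MAP = 0.750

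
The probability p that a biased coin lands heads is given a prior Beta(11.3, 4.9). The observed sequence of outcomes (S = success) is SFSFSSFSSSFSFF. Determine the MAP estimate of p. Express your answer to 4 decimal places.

Prior: Beta(11.3, 4.9).
Data: 8 successes in 14 trials (from the sequence). The binomial likelihood contributes p^8(1−p)^6, so the posterior is Beta(11.3+8, 4.9+6) = Beta(19.3, 10.9).
For Beta(a, b) with a, b > 1 the mode is (a−1)/(a+b−2) = 18.3/28.2 ≈ 0.6489.

p̂_MAP = 0.6489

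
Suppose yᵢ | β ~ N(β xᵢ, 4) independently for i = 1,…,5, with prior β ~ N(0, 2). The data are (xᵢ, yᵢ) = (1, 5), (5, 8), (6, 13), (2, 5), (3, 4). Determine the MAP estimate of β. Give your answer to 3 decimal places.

log p(β | y) = −Σ(yᵢ − βxᵢ)²/(2·4) − β²/(2·2) + const.
Setting the derivative to zero: Σxᵢ(yᵢ − βxᵢ)/4 − β/2 = 0, so β = Σxᵢyᵢ / (Σxᵢ² + σ²/τ²).
Σxᵢyᵢ = 1·5 + 5·8 + 6·13 + 2·5 + 3·4 = 145; Σxᵢ² = 75; σ²/τ² = 2.
β̂_MAP = 145 / (75 + 2) = 145/77 ≈ 1.883.

β̂_MAP = 1.883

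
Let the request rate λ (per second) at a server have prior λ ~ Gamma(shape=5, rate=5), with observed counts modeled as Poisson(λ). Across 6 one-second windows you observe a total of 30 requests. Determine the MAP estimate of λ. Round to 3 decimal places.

λ̂_MAP = 3.091

Σxᵢ = 30, n = 6.
Posterior ∝ λ^4e^(−5λ) · λ^30e^(−6λ) = λ^34e^(−11λ), i.e. Gamma(shape=35, rate=11).
The mode of a Gamma(a, b) with a ≥ 1 (shape–rate) is (a−1)/b = 34/11 ≈ 3.091.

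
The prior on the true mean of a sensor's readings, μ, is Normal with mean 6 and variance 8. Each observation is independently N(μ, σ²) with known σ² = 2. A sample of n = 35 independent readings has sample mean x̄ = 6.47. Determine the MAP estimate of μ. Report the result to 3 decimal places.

μ̂_MAP = 6.467

n = 35, x̄ = 6.47.
For a Normal prior and Normal likelihood with known variance, the posterior is Normal; its mode equals its mean, the precision-weighted average.
Prior precision 1/σ₀² = 1/8 = 0.125; data precision n/σ² = 35/2 = 17.5.
μ̂ = (0.125·6 + 17.5·6.47) / (0.125 + 17.5) = 113.975/17.625 = 97/15 ≈ 6.467.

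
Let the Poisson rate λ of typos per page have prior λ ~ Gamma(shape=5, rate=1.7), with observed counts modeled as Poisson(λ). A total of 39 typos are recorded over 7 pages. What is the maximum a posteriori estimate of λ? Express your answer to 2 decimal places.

Σxᵢ = 39, n = 7.
Posterior ∝ λ^4e^(−1.7λ) · λ^39e^(−7λ) = λ^43e^(−8.7λ), i.e. Gamma(shape=44, rate=8.7).
The mode of a Gamma(a, b) with a ≥ 1 (shape–rate) is (a−1)/b = 43/8.7 ≈ 4.94.

λ̂_MAP = 4.94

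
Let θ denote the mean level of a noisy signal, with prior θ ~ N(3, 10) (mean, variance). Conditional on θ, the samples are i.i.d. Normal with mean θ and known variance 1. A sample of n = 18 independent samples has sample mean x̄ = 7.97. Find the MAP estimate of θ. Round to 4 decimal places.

n = 18, x̄ = 7.97.
For a Normal prior and Normal likelihood with known variance, the posterior is Normal; its mode equals its mean, the precision-weighted average.
Prior precision 1/σ₀² = 1/10 = 0.1; data precision n/σ² = 18/1 = 18.
θ̂ = (0.1·3 + 18·7.97) / (0.1 + 18) = 143.76/18.1 = 7188/905 ≈ 7.9425.

θ̂_MAP = 7.9425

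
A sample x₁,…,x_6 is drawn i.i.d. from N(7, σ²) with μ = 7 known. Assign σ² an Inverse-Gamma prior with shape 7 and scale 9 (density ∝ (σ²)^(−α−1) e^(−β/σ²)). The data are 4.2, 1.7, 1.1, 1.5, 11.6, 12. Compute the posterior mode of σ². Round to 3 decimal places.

σ̂²_MAP = 7.507

Sum of squared deviations about the known mean: SS = (4.2−7)² + (1.7−7)² + (1.1−7)² + (1.5−7)² + (11.6−7)² + (12−7)² = 147.15.
The Normal likelihood contributes (σ²)^(−n/2) exp(−SS/(2σ²)), so the posterior is Inverse-Gamma(α + n/2, β + SS/2) = Inverse-Gamma(10, 82.575).
The mode of Inverse-Gamma(a, b) is b/(a+1) = 82.575/11 ≈ 7.507.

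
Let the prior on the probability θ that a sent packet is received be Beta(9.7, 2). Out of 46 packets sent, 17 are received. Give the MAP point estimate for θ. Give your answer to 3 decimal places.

Prior: Beta(9.7, 2).
Data: 17 successes in 46 trials. The binomial likelihood contributes θ^17(1−θ)^29, so the posterior is Beta(9.7+17, 2+29) = Beta(26.7, 31).
For Beta(a, b) with a, b > 1 the mode is (a−1)/(a+b−2) = 25.7/55.7 ≈ 0.461.

θ̂_MAP = 0.461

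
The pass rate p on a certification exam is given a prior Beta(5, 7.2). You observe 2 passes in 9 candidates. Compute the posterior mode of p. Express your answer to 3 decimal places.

p̂_MAP = 0.313

Prior: Beta(5, 7.2).
Data: 2 successes in 9 trials. The binomial likelihood contributes p^2(1−p)^7, so the posterior is Beta(5+2, 7.2+7) = Beta(7, 14.2).
For Beta(a, b) with a, b > 1 the mode is (a−1)/(a+b−2) = 6/19.2 ≈ 0.313.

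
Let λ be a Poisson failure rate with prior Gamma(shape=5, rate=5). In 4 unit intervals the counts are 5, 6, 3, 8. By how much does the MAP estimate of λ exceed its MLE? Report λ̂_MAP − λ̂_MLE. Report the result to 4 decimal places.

MAP − MLE = -2.6111

Σxᵢ = 22. Posterior is Gamma(27, 9); MAP = (27−1)/9 = 26/9 ≈ 2.88889.
MLE = x̄ = 22/4 ≈ 5.50000.
Difference = 26/9 − 22/4 = -47/18 ≈ -2.6111.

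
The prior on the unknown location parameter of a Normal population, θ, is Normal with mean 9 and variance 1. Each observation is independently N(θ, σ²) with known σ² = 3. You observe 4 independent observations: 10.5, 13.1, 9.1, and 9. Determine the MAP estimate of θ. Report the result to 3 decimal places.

θ̂_MAP = 9.814

n = 4; x̄ = (10.5 + 13.1 + 9.1 + 9)/4 = 41.7/4 = 10.425.
For a Normal prior and Normal likelihood with known variance, the posterior is Normal; its mode equals its mean, the precision-weighted average.
Prior precision 1/σ₀² = 1/1 = 1; data precision n/σ² = 4/3.
θ̂ = (1·9 + (4/3)·10.425) / (1 + 4/3) = 22.9/(7/3) = 687/70 ≈ 9.814.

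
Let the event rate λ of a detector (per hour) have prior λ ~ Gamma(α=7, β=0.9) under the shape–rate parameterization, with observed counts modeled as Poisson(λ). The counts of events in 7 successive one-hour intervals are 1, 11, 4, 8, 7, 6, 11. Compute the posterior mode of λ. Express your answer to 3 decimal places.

λ̂_MAP = 6.835

Σxᵢ = 1+11+4+8+7+6+11 = 48, with n = 7.
Posterior ∝ λ^6e^(−0.9λ) · λ^48e^(−7λ) = λ^54e^(−7.9λ), i.e. Gamma(shape=55, rate=7.9).
The mode of a Gamma(a, b) with a ≥ 1 (shape–rate) is (a−1)/b = 54/7.9 ≈ 6.835.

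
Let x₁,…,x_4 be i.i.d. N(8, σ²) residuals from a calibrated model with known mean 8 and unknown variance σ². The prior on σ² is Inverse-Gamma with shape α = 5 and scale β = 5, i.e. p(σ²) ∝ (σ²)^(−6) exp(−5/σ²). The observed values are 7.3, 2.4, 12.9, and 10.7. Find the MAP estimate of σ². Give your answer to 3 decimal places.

σ̂²_MAP = 4.572

Sum of squared deviations about the known mean: SS = (7.3−8)² + (2.4−8)² + (12.9−8)² + (10.7−8)² = 63.15.
The Normal likelihood contributes (σ²)^(−n/2) exp(−SS/(2σ²)), so the posterior is Inverse-Gamma(α + n/2, β + SS/2) = Inverse-Gamma(7, 36.575).
The mode of Inverse-Gamma(a, b) is b/(a+1) = 36.575/8 ≈ 4.572.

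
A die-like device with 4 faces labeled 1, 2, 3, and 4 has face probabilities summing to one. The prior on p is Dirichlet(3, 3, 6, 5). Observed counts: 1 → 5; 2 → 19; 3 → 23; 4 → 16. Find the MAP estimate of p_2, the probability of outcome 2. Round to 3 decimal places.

The posterior is Dirichlet(αᵢ + nᵢ) = Dirichlet(8, 22, 29, 21).
For a Dirichlet(a₁,…,a_K) with all aᵢ > 1, the mode has j-th component (aⱼ − 1)/(Σaᵢ − K).
Here Σaᵢ = 80 and K = 4, so p_2 = (22 − 1)/(80 − 4) = 21/76 ≈ 0.276.

MAP estimate: 0.276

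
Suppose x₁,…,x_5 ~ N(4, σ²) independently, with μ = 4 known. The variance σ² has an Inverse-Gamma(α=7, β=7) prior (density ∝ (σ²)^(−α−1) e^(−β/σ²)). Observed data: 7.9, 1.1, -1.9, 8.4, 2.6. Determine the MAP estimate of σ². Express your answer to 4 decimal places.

σ̂²_MAP = 4.4643

Sum of squared deviations about the known mean: SS = (7.9−4)² + (1.1−4)² + (-1.9−4)² + (8.4−4)² + (2.6−4)² = 79.75.
The Normal likelihood contributes (σ²)^(−n/2) exp(−SS/(2σ²)), so the posterior is Inverse-Gamma(α + n/2, β + SS/2) = Inverse-Gamma(9.5, 46.875).
The mode of Inverse-Gamma(a, b) is b/(a+1) = 46.875/10.5 ≈ 4.4643.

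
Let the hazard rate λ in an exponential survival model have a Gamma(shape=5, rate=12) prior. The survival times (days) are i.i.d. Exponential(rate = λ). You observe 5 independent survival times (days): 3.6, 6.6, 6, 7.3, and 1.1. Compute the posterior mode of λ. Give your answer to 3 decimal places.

The Exponential(rate=λ) likelihood is ∝ λ^n e^(−λΣtᵢ). Here n = 5 and Σtᵢ = 3.6 + 6.6 + 6 + 7.3 + 1.1 = 24.6.
Posterior ∝ λ^4e^(−12λ) · λ^5e^(−24.6λ) = λ^9e^(−36.6λ), i.e. Gamma(10, 36.6).
Mode = (a−1)/b = 9/36.6 ≈ 0.246.

λ̂_MAP = 0.246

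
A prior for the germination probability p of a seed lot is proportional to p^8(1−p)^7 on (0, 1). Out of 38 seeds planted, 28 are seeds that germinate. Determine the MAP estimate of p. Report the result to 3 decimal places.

p̂_MAP = 0.679

The prior density ∝ p^8(1−p)^7 is the kernel of Beta(9, 8).
Data: 28 successes in 38 trials. The binomial likelihood contributes p^28(1−p)^10, so the posterior is Beta(9+28, 8+10) = Beta(37, 18).
For Beta(a, b) with a, b > 1 the mode is (a−1)/(a+b−2) = 36/53 ≈ 0.679.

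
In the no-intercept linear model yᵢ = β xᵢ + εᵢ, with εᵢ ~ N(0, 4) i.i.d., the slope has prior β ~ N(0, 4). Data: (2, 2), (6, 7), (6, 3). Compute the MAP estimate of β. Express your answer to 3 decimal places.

β̂_MAP = 0.831

log p(β | y) = −Σ(yᵢ − βxᵢ)²/(2·4) − β²/(2·4) + const.
Setting the derivative to zero: Σxᵢ(yᵢ − βxᵢ)/4 − β/4 = 0, so β = Σxᵢyᵢ / (Σxᵢ² + σ²/τ²).
Σxᵢyᵢ = 2·2 + 6·7 + 6·3 = 64; Σxᵢ² = 76; σ²/τ² = 1.
β̂_MAP = 64 / (76 + 1) = 64/77 ≈ 0.831.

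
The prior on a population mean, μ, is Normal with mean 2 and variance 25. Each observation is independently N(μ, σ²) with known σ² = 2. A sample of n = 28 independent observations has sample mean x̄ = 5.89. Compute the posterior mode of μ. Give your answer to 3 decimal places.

μ̂_MAP = 5.879

n = 28, x̄ = 5.89.
For a Normal prior and Normal likelihood with known variance, the posterior is Normal; its mode equals its mean, the precision-weighted average.
Prior precision 1/σ₀² = 1/25 = 0.04; data precision n/σ² = 28/2 = 14.
μ̂ = (0.04·2 + 14·5.89) / (0.04 + 14) = 82.54/14.04 = 4127/702 ≈ 5.879.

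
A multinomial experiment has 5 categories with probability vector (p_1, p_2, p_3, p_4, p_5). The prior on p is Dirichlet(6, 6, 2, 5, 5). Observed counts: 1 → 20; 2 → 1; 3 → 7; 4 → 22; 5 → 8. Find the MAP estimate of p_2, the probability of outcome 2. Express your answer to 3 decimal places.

MAP estimate: 0.078

The posterior is Dirichlet(αᵢ + nᵢ) = Dirichlet(26, 7, 9, 27, 13).
For a Dirichlet(a₁,…,a_K) with all aᵢ > 1, the mode has j-th component (aⱼ − 1)/(Σaᵢ − K).
Here Σaᵢ = 82 and K = 5, so p_2 = (7 − 1)/(82 − 5) = 6/77 ≈ 0.078.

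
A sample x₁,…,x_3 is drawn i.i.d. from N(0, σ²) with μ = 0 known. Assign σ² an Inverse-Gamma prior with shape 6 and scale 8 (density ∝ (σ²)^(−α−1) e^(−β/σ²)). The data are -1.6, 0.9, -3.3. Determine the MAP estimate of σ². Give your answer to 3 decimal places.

σ̂²_MAP = 1.780

Sum of squared deviations about the known mean: SS = (-1.6−0)² + (0.9−0)² + (-3.3−0)² = 14.26.
The Normal likelihood contributes (σ²)^(−n/2) exp(−SS/(2σ²)), so the posterior is Inverse-Gamma(α + n/2, β + SS/2) = Inverse-Gamma(7.5, 15.13).
The mode of Inverse-Gamma(a, b) is b/(a+1) = 15.13/8.5 ≈ 1.780.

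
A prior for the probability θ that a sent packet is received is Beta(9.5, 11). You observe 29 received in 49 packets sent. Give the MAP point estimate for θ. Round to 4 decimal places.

Prior: Beta(9.5, 11).
Data: 29 successes in 49 trials. The binomial likelihood contributes θ^29(1−θ)^20, so the posterior is Beta(9.5+29, 11+20) = Beta(38.5, 31).
For Beta(a, b) with a, b > 1 the mode is (a−1)/(a+b−2) = 37.5/67.5 ≈ 0.5556.

θ̂_MAP = 0.5556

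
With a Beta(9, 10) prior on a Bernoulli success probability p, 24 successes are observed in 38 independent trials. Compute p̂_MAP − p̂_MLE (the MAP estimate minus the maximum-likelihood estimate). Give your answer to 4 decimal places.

MAP − MLE = -0.0498

Posterior is Beta(33, 24); MAP = (33−1)/(57−2) = 32/55 ≈ 0.58182.
MLE ignores the prior: p̂_MLE = k/n = 24/38 ≈ 0.63158.
Difference = 32/55 − 24/38 = -52/1045 ≈ -0.0498.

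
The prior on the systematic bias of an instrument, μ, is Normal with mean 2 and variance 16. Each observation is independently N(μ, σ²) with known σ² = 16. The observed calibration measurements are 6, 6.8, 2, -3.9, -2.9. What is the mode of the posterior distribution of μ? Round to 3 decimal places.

μ̂_MAP = 1.667

n = 5; x̄ = (6 + 6.8 + 2 + (-3.9) + (-2.9))/5 = 8/5 = 1.6.
For a Normal prior and Normal likelihood with known variance, the posterior is Normal; its mode equals its mean, the precision-weighted average.
Prior precision 1/σ₀² = 1/16 = 0.0625; data precision n/σ² = 5/16 = 0.3125.
μ̂ = (0.0625·2 + 0.3125·1.6) / (0.0625 + 0.3125) = 0.625/0.375 = 5/3 ≈ 1.667.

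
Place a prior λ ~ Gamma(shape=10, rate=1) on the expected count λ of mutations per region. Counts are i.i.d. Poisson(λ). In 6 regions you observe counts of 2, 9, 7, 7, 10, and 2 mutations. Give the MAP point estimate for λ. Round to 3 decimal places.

Σxᵢ = 2+9+7+7+10+2 = 37, with n = 6.
Posterior ∝ λ^9e^(−1λ) · λ^37e^(−6λ) = λ^46e^(−7λ), i.e. Gamma(shape=47, rate=7).
The mode of a Gamma(a, b) with a ≥ 1 (shape–rate) is (a−1)/b = 46/7 ≈ 6.571.

λ̂_MAP = 6.571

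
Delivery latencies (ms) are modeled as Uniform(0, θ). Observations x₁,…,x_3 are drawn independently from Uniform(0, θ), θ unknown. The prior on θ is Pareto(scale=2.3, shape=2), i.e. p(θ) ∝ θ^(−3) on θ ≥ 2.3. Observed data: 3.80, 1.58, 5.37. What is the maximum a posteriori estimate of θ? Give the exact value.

θ̂_MAP = 5.37

The Uniform(0, θ) likelihood is θ^(−n) for θ ≥ max(xᵢ), zero otherwise. Here max(xᵢ) = 5.37.
Posterior ∝ θ^(−3) · θ^(−3) = θ^(−6) on θ ≥ max(2.3, 5.37) = 5.37.
This density is strictly decreasing in θ, so the posterior mode lies at the lower boundary of the support.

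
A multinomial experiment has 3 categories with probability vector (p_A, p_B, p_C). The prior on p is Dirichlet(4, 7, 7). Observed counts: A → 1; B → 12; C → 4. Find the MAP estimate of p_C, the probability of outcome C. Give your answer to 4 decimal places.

MAP estimate of p_C = 0.3125

The posterior is Dirichlet(αᵢ + nᵢ) = Dirichlet(5, 19, 11).
For a Dirichlet(a₁,…,a_K) with all aᵢ > 1, the mode has j-th component (aⱼ − 1)/(Σaᵢ − K).
Here Σaᵢ = 35 and K = 3, so p_C = (11 − 1)/(35 − 3) = 10/32 ≈ 0.3125.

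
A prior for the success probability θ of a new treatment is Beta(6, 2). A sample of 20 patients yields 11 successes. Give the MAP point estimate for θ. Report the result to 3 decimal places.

θ̂_MAP = 0.615

Prior: Beta(6, 2).
Data: 11 successes in 20 trials. The binomial likelihood contributes θ^11(1−θ)^9, so the posterior is Beta(6+11, 2+9) = Beta(17, 11).
For Beta(a, b) with a, b > 1 the mode is (a−1)/(a+b−2) = 16/26 ≈ 0.615.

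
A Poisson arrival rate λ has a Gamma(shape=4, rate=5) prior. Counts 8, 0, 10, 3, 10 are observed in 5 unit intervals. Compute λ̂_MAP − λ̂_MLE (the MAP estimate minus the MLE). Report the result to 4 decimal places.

Σxᵢ = 31. Posterior is Gamma(35, 10); MAP = (35−1)/10 = 34/10 ≈ 3.40000.
MLE = x̄ = 31/5 ≈ 6.20000.
Difference = 34/10 − 31/5 = -14/5 ≈ -2.8000.

MAP − MLE = -2.8000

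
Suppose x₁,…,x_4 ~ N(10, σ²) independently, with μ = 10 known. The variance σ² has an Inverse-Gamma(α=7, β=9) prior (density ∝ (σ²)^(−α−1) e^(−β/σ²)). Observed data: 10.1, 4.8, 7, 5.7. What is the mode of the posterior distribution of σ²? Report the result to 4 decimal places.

σ̂²_MAP = 3.6270

Sum of squared deviations about the known mean: SS = (10.1−10)² + (4.8−10)² + (7−10)² + (5.7−10)² = 54.54.
The Normal likelihood contributes (σ²)^(−n/2) exp(−SS/(2σ²)), so the posterior is Inverse-Gamma(α + n/2, β + SS/2) = Inverse-Gamma(9, 36.27).
The mode of Inverse-Gamma(a, b) is b/(a+1) = 36.27/10 ≈ 3.6270.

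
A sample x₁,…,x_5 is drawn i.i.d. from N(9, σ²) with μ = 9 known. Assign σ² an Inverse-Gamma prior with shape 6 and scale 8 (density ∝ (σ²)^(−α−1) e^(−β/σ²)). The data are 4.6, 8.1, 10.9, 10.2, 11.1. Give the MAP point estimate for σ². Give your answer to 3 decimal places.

σ̂²_MAP = 2.402

Sum of squared deviations about the known mean: SS = (4.6−9)² + (8.1−9)² + (10.9−9)² + (10.2−9)² + (11.1−9)² = 29.63.
The Normal likelihood contributes (σ²)^(−n/2) exp(−SS/(2σ²)), so the posterior is Inverse-Gamma(α + n/2, β + SS/2) = Inverse-Gamma(8.5, 22.815).
The mode of Inverse-Gamma(a, b) is b/(a+1) = 22.815/9.5 ≈ 2.402.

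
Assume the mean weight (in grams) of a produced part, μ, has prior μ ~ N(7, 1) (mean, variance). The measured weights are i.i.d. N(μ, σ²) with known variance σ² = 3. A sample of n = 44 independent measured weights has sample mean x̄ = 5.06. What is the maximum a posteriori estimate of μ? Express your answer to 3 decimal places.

n = 44, x̄ = 5.06.
For a Normal prior and Normal likelihood with known variance, the posterior is Normal; its mode equals its mean, the precision-weighted average.
Prior precision 1/σ₀² = 1/1 = 1; data precision n/σ² = 44/3.
μ̂ = (1·7 + (44/3)·5.06) / (1 + 44/3) = (6091/75)/(47/3) = 6091/1175 ≈ 5.184.

μ̂_MAP = 5.184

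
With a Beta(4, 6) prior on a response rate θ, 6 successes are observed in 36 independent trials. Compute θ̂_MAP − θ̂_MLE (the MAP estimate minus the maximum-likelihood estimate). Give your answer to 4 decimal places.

Posterior is Beta(10, 36); MAP = (10−1)/(46−2) = 9/44 ≈ 0.20455.
MLE ignores the prior: θ̂_MLE = k/n = 6/36 ≈ 0.16667.
Difference = 9/44 − 6/36 = 5/132 ≈ 0.0379.

MAP − MLE = 0.0379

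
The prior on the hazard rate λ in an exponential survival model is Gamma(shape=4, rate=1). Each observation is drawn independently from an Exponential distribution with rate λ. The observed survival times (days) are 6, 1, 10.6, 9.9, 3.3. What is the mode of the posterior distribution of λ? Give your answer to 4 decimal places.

λ̂_MAP = 0.2516

The Exponential(rate=λ) likelihood is ∝ λ^n e^(−λΣtᵢ). Here n = 5 and Σtᵢ = 6 + 1 + 10.6 + 9.9 + 3.3 = 30.8.
Posterior ∝ λ^3e^(−1λ) · λ^5e^(−30.8λ) = λ^8e^(−31.8λ), i.e. Gamma(9, 31.8).
Mode = (a−1)/b = 8/31.8 ≈ 0.2516.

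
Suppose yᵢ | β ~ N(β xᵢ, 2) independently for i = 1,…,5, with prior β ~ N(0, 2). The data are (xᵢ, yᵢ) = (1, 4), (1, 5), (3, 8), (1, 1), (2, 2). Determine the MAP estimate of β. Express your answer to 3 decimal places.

β̂_MAP = 2.235

log p(β | y) = −Σ(yᵢ − βxᵢ)²/(2·2) − β²/(2·2) + const.
Setting the derivative to zero: Σxᵢ(yᵢ − βxᵢ)/2 − β/2 = 0, so β = Σxᵢyᵢ / (Σxᵢ² + σ²/τ²).
Σxᵢyᵢ = 1·4 + 1·5 + 3·8 + 1·1 + 2·2 = 38; Σxᵢ² = 16; σ²/τ² = 1.
β̂_MAP = 38 / (16 + 1) = 38/17 ≈ 2.235.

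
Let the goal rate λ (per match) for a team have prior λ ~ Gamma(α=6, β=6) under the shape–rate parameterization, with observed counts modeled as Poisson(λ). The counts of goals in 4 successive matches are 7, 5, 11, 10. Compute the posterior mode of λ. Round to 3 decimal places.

λ̂_MAP = 3.800

Σxᵢ = 7+5+11+10 = 33, with n = 4.
Posterior ∝ λ^5e^(−6λ) · λ^33e^(−4λ) = λ^38e^(−10λ), i.e. Gamma(shape=39, rate=10).
The mode of a Gamma(a, b) with a ≥ 1 (shape–rate) is (a−1)/b = 38/10 ≈ 3.800.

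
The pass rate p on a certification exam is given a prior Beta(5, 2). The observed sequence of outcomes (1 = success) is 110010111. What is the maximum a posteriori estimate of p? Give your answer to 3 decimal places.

p̂_MAP = 0.714

Prior: Beta(5, 2).
Data: 6 successes in 9 trials (from the sequence). The binomial likelihood contributes p^6(1−p)^3, so the posterior is Beta(5+6, 2+3) = Beta(11, 5).
For Beta(a, b) with a, b > 1 the mode is (a−1)/(a+b−2) = 10/14 ≈ 0.714.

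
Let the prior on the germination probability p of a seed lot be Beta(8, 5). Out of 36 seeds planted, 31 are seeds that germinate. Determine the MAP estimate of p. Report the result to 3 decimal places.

p̂_MAP = 0.809

Prior: Beta(8, 5).
Data: 31 successes in 36 trials. The binomial likelihood contributes p^31(1−p)^5, so the posterior is Beta(8+31, 5+5) = Beta(39, 10).
For Beta(a, b) with a, b > 1 the mode is (a−1)/(a+b−2) = 38/47 ≈ 0.809.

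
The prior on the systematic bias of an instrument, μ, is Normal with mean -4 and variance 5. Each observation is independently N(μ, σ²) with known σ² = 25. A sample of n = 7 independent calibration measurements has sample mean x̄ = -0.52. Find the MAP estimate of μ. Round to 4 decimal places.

μ̂_MAP = -1.9700

n = 7, x̄ = -0.52.
For a Normal prior and Normal likelihood with known variance, the posterior is Normal; its mode equals its mean, the precision-weighted average.
Prior precision 1/σ₀² = 1/5 = 0.2; data precision n/σ² = 7/25 = 0.28.
μ̂ = (0.2·(-4) + 0.28·(-0.52)) / (0.2 + 0.28) = (-0.9456)/0.48 = -1.9700.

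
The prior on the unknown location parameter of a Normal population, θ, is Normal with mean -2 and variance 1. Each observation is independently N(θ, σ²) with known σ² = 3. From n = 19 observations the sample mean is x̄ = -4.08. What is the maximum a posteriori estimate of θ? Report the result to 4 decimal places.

θ̂_MAP = -3.7964

n = 19, x̄ = -4.08.
For a Normal prior and Normal likelihood with known variance, the posterior is Normal; its mode equals its mean, the precision-weighted average.
Prior precision 1/σ₀² = 1/1 = 1; data precision n/σ² = 19/3.
θ̂ = (1·(-2) + (19/3)·(-4.08)) / (1 + 19/3) = (-27.84)/(22/3) = -1044/275 ≈ -3.7964.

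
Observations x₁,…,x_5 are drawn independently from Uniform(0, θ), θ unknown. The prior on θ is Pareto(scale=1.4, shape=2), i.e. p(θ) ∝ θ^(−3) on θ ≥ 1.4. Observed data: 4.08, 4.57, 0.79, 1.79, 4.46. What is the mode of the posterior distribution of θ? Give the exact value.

The Uniform(0, θ) likelihood is θ^(−n) for θ ≥ max(xᵢ), zero otherwise. Here max(xᵢ) = 4.57.
Posterior ∝ θ^(−3) · θ^(−5) = θ^(−8) on θ ≥ max(1.4, 4.57) = 4.57.
This density is strictly decreasing in θ, so the posterior mode lies at the lower boundary of the support.

θ̂_MAP = 4.57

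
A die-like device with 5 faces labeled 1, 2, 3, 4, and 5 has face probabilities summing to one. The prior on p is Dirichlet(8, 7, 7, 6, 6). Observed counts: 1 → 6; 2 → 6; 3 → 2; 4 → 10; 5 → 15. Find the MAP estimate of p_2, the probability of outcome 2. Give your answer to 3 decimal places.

MAP estimate: 0.176

The posterior is Dirichlet(αᵢ + nᵢ) = Dirichlet(14, 13, 9, 16, 21).
For a Dirichlet(a₁,…,a_K) with all aᵢ > 1, the mode has j-th component (aⱼ − 1)/(Σaᵢ − K).
Here Σaᵢ = 73 and K = 5, so p_2 = (13 − 1)/(73 − 5) = 12/68 ≈ 0.176.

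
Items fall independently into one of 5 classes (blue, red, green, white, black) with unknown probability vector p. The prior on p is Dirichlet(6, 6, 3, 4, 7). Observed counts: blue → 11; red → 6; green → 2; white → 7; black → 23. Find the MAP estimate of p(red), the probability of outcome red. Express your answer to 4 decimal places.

MAP estimate of p(red) = 0.1571

The posterior is Dirichlet(αᵢ + nᵢ) = Dirichlet(17, 12, 5, 11, 30).
For a Dirichlet(a₁,…,a_K) with all aᵢ > 1, the mode has j-th component (aⱼ − 1)/(Σaᵢ − K).
Here Σaᵢ = 75 and K = 5, so p(red) = (12 − 1)/(75 − 5) = 11/70 ≈ 0.1571.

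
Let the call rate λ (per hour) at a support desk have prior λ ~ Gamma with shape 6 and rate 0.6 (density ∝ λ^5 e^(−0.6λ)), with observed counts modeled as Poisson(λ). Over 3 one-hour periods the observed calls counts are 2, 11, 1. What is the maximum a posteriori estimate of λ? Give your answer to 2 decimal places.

λ̂_MAP = 5.28

Σxᵢ = 2+11+1 = 14, with n = 3.
Posterior ∝ λ^5e^(−0.6λ) · λ^14e^(−3λ) = λ^19e^(−3.6λ), i.e. Gamma(shape=20, rate=3.6).
The mode of a Gamma(a, b) with a ≥ 1 (shape–rate) is (a−1)/b = 19/3.6 ≈ 5.28.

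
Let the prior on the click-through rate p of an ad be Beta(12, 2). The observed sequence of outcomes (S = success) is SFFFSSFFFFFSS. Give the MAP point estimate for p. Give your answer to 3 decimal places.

Prior: Beta(12, 2).
Data: 5 successes in 13 trials (from the sequence). The binomial likelihood contributes p^5(1−p)^8, so the posterior is Beta(12+5, 2+8) = Beta(17, 10).
For Beta(a, b) with a, b > 1 the mode is (a−1)/(a+b−2) = 16/25 ≈ 0.640.

p̂_MAP = 0.640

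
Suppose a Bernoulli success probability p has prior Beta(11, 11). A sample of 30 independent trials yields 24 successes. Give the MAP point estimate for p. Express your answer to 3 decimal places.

Prior: Beta(11, 11).
Data: 24 successes in 30 trials. The binomial likelihood contributes p^24(1−p)^6, so the posterior is Beta(11+24, 11+6) = Beta(35, 17).
For Beta(a, b) with a, b > 1 the mode is (a−1)/(a+b−2) = 34/50 ≈ 0.680.

p̂_MAP = 0.680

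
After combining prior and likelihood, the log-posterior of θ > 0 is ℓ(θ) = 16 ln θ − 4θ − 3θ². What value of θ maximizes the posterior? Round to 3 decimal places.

ℓ'(θ) = 16/θ − 4 − 6θ. Setting this to zero and multiplying by θ: 6θ² + 4θ − 16 = 0.
θ = (−4 + √(4² + 4·6·16)) / (2·6) = (−4 + √400) / 12 = (−4 + 20)/12 = 4/3.
ℓ''(θ) = −16/θ² − 6 < 0, confirming a maximum.

θ̂_MAP = 1.333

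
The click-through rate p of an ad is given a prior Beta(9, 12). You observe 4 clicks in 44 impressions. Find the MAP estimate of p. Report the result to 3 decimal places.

p̂_MAP = 0.190

Prior: Beta(9, 12).
Data: 4 successes in 44 trials. The binomial likelihood contributes p^4(1−p)^40, so the posterior is Beta(9+4, 12+40) = Beta(13, 52).
For Beta(a, b) with a, b > 1 the mode is (a−1)/(a+b−2) = 12/63 ≈ 0.190.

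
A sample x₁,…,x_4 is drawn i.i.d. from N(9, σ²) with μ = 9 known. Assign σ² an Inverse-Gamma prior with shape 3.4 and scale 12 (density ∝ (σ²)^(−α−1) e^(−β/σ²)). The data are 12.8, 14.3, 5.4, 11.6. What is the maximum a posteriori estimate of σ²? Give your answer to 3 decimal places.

Sum of squared deviations about the known mean: SS = (12.8−9)² + (14.3−9)² + (5.4−9)² + (11.6−9)² = 62.25.
The Normal likelihood contributes (σ²)^(−n/2) exp(−SS/(2σ²)), so the posterior is Inverse-Gamma(α + n/2, β + SS/2) = Inverse-Gamma(5.4, 43.125).
The mode of Inverse-Gamma(a, b) is b/(a+1) = 43.125/6.4 ≈ 6.738.

σ̂²_MAP = 6.738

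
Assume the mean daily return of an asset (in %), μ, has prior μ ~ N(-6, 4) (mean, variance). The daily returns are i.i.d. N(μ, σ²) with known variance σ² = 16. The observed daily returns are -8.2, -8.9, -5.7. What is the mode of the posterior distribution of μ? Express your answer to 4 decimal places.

μ̂_MAP = -6.6857

n = 3; x̄ = ((-8.2) + (-8.9) + (-5.7))/3 = -22.8/3 = -7.6.
For a Normal prior and Normal likelihood with known variance, the posterior is Normal; its mode equals its mean, the precision-weighted average.
Prior precision 1/σ₀² = 1/4 = 0.25; data precision n/σ² = 3/16 = 0.1875.
μ̂ = (0.25·(-6) + 0.1875·(-7.6)) / (0.25 + 0.1875) = (-2.925)/0.4375 = -234/35 ≈ -6.6857.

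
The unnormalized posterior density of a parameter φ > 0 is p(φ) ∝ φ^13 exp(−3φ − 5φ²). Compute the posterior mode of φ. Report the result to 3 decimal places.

ℓ'(φ) = 13/φ − 3 − 10φ. Setting this to zero and multiplying by φ: 10φ² + 3φ − 13 = 0.
φ = (−3 + √(3² + 4·10·13)) / (2·10) = (−3 + √529) / 20 = (−3 + 23)/20 = 1.
ℓ''(φ) = −13/φ² − 10 < 0, confirming a maximum.

φ̂_MAP = 1.000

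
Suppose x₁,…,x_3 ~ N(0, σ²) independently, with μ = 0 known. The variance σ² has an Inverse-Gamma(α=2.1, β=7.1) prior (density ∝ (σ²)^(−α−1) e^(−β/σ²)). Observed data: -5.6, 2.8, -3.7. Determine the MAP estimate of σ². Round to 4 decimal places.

Sum of squared deviations about the known mean: SS = (-5.6−0)² + (2.8−0)² + (-3.7−0)² = 52.89.
The Normal likelihood contributes (σ²)^(−n/2) exp(−SS/(2σ²)), so the posterior is Inverse-Gamma(α + n/2, β + SS/2) = Inverse-Gamma(3.6, 33.545).
The mode of Inverse-Gamma(a, b) is b/(a+1) = 33.545/4.6 ≈ 7.2924.

σ̂²_MAP = 7.2924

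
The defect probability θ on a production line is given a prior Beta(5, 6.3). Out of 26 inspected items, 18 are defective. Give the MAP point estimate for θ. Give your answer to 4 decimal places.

θ̂_MAP = 0.6232

Prior: Beta(5, 6.3).
Data: 18 successes in 26 trials. The binomial likelihood contributes θ^18(1−θ)^8, so the posterior is Beta(5+18, 6.3+8) = Beta(23, 14.3).
For Beta(a, b) with a, b > 1 the mode is (a−1)/(a+b−2) = 22/35.3 ≈ 0.6232.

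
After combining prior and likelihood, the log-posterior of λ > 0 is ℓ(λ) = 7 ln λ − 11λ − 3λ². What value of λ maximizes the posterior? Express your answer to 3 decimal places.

ℓ'(λ) = 7/λ − 11 − 6λ. Setting this to zero and multiplying by λ: 6λ² + 11λ − 7 = 0.
λ = (−11 + √(11² + 4·6·7)) / (2·6) = (−11 + √289) / 12 = (−11 + 17)/12 = 1/2.
ℓ''(λ) = −7/λ² − 6 < 0, confirming a maximum.

λ̂_MAP = 0.500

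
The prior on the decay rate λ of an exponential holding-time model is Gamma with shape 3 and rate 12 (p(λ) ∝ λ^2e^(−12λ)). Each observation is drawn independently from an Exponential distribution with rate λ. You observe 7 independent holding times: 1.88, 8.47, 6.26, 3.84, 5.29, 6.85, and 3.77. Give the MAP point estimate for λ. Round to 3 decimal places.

The Exponential(rate=λ) likelihood is ∝ λ^n e^(−λΣtᵢ). Here n = 7 and Σtᵢ = 1.88 + 8.47 + 6.26 + 3.84 + 5.29 + 6.85 + 3.77 = 36.36.
Posterior ∝ λ^2e^(−12λ) · λ^7e^(−36.36λ) = λ^9e^(−48.36λ), i.e. Gamma(10, 48.36).
Mode = (a−1)/b = 9/48.36 ≈ 0.186.

λ̂_MAP = 0.186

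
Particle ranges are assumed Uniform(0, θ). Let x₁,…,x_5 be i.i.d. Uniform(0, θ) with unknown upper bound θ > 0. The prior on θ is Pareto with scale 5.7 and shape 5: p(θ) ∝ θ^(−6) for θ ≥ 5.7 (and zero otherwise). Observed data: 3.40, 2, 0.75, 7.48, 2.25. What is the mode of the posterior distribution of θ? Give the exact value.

The Uniform(0, θ) likelihood is θ^(−n) for θ ≥ max(xᵢ), zero otherwise. Here max(xᵢ) = 7.48.
Posterior ∝ θ^(−6) · θ^(−5) = θ^(−11) on θ ≥ max(5.7, 7.48) = 7.48.
This density is strictly decreasing in θ, so the posterior mode lies at the lower boundary of the support.

θ̂_MAP = 7.48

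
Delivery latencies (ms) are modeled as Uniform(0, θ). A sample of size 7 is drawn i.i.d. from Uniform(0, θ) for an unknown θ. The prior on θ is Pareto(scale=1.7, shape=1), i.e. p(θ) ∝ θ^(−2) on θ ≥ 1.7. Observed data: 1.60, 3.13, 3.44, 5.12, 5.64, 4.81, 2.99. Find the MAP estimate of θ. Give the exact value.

θ̂_MAP = 5.64

The Uniform(0, θ) likelihood is θ^(−n) for θ ≥ max(xᵢ), zero otherwise. Here max(xᵢ) = 5.64.
Posterior ∝ θ^(−2) · θ^(−7) = θ^(−9) on θ ≥ max(1.7, 5.64) = 5.64.
This density is strictly decreasing in θ, so the posterior mode lies at the lower boundary of the support.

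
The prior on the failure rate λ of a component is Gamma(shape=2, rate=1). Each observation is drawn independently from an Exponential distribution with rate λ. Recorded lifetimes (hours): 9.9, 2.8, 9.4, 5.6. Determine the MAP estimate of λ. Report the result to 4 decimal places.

λ̂_MAP = 0.1742

The Exponential(rate=λ) likelihood is ∝ λ^n e^(−λΣtᵢ). Here n = 4 and Σtᵢ = 9.9 + 2.8 + 9.4 + 5.6 = 27.7.
Posterior ∝ λe^(−1λ) · λ^4e^(−27.7λ) = λ^5e^(−28.7λ), i.e. Gamma(6, 28.7).
Mode = (a−1)/b = 5/28.7 ≈ 0.1742.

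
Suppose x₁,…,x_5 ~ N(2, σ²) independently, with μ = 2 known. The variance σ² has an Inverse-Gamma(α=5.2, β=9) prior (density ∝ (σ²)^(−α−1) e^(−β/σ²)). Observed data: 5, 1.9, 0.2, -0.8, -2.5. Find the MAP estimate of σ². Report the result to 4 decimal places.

σ̂²_MAP = 3.3529

Sum of squared deviations about the known mean: SS = (5−2)² + (1.9−2)² + (0.2−2)² + (-0.8−2)² + (-2.5−2)² = 40.34.
The Normal likelihood contributes (σ²)^(−n/2) exp(−SS/(2σ²)), so the posterior is Inverse-Gamma(α + n/2, β + SS/2) = Inverse-Gamma(7.7, 29.17).
The mode of Inverse-Gamma(a, b) is b/(a+1) = 29.17/8.7 ≈ 3.3529.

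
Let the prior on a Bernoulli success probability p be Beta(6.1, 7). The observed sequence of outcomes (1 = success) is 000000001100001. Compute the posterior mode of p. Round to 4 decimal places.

Prior: Beta(6.1, 7).
Data: 3 successes in 15 trials (from the sequence). The binomial likelihood contributes p^3(1−p)^12, so the posterior is Beta(6.1+3, 7+12) = Beta(9.1, 19).
For Beta(a, b) with a, b > 1 the mode is (a−1)/(a+b−2) = 8.1/26.1 ≈ 0.3103.

p̂_MAP = 0.3103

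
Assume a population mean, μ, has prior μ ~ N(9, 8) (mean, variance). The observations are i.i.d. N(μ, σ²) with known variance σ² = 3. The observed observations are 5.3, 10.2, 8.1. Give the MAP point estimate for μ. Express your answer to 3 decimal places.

n = 3; x̄ = (5.3 + 10.2 + 8.1)/3 = 23.6/3 = 118/15 ≈ 7.8667.
For a Normal prior and Normal likelihood with known variance, the posterior is Normal; its mode equals its mean, the precision-weighted average.
Prior precision 1/σ₀² = 1/8 = 0.125; data precision n/σ² = 3/3 = 1.
μ̂ = (0.125·9 + 1·(118/15)) / (0.125 + 1) = (1079/120)/1.125 = 1079/135 ≈ 7.993.

μ̂_MAP = 7.993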